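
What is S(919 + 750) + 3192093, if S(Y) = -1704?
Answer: 3190389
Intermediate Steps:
S(919 + 750) + 3192093 = -1704 + 3192093 = 3190389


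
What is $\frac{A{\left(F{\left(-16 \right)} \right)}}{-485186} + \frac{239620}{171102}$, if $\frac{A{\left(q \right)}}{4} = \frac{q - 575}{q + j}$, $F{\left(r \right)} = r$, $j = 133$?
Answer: $\frac{377857110988}{269802958659} \approx 1.4005$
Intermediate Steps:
$A{\left(q \right)} = \frac{4 \left(-575 + q\right)}{133 + q}$ ($A{\left(q \right)} = 4 \frac{q - 575}{q + 133} = 4 \frac{-575 + q}{133 + q} = \frac{4 \left(-575 + q\right)}{133 + q}$)
$\frac{A{\left(F{\left(-16 \right)} \right)}}{-485186} + \frac{239620}{171102} = \frac{4 \frac{1}{133 - 16} \left(-575 - 16\right)}{-485186} + \frac{239620}{171102} = 4 \cdot \frac{1}{117} \left(-591\right) \left(- \frac{1}{485186}\right) + 239620 \cdot \frac{1}{171102} = 4 \cdot \frac{1}{117} \left(-591\right) \left(- \frac{1}{485186}\right) + \frac{119810}{85551} = \left(- \frac{788}{39}\right) \left(- \frac{1}{485186}\right) + \frac{119810}{85551} = \frac{394}{9461127} + \frac{119810}{85551} = \frac{377857110988}{269802958659}$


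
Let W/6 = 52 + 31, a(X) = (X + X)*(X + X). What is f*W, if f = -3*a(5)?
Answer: -149400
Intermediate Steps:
a(X) = 4*X² (a(X) = (2*X)*(2*X) = 4*X²)
W = 498 (W = 6*(52 + 31) = 6*83 = 498)
f = -300 (f = -12*5² = -12*25 = -3*100 = -300)
f*W = -300*498 = -149400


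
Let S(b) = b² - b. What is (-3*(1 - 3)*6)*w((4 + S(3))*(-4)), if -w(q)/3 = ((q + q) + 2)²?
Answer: -657072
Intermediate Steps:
w(q) = -3*(2 + 2*q)² (w(q) = -3*((q + q) + 2)² = -3*(2*q + 2)² = -3*(2 + 2*q)²)
(-3*(1 - 3)*6)*w((4 + S(3))*(-4)) = (-3*(1 - 3)*6)*(-12*(1 + (4 + 3*(-1 + 3))*(-4))²) = (-3*(-2)*6)*(-12*(1 + (4 + 3*2)*(-4))²) = (-1*(-6)*6)*(-12*(1 + (4 + 6)*(-4))²) = (6*6)*(-12*(1 + 10*(-4))²) = 36*(-12*(1 - 40)²) = 36*(-12*(-39)²) = 36*(-12*1521) = 36*(-18252) = -657072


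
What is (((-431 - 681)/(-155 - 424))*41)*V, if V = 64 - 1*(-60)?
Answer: 5653408/579 ≈ 9764.1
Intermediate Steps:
V = 124 (V = 64 + 60 = 124)
(((-431 - 681)/(-155 - 424))*41)*V = (((-431 - 681)/(-155 - 424))*41)*124 = (-1112/(-579)*41)*124 = (-1112*(-1/579)*41)*124 = ((1112/579)*41)*124 = (45592/579)*124 = 5653408/579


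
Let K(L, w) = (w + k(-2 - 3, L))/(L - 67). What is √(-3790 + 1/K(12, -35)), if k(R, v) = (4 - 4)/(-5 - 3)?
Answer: I*√185633/7 ≈ 61.55*I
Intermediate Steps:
k(R, v) = 0 (k(R, v) = 0/(-8) = 0*(-⅛) = 0)
K(L, w) = w/(-67 + L) (K(L, w) = (w + 0)/(L - 67) = w/(-67 + L))
√(-3790 + 1/K(12, -35)) = √(-3790 + 1/(-35/(-67 + 12))) = √(-3790 + 1/(-35/(-55))) = √(-3790 + 1/(-35*(-1/55))) = √(-3790 + 1/(7/11)) = √(-3790 + 11/7) = √(-26519/7) = I*√185633/7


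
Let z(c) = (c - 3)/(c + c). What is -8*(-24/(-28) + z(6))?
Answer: -62/7 ≈ -8.8571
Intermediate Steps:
z(c) = (-3 + c)/(2*c) (z(c) = (-3 + c)/((2*c)) = (-3 + c)*(1/(2*c)) = (-3 + c)/(2*c))
-8*(-24/(-28) + z(6)) = -8*(-24/(-28) + (½)*(-3 + 6)/6) = -8*(-24*(-1/28) + (½)*(⅙)*3) = -8*(6/7 + ¼) = -8*31/28 = -62/7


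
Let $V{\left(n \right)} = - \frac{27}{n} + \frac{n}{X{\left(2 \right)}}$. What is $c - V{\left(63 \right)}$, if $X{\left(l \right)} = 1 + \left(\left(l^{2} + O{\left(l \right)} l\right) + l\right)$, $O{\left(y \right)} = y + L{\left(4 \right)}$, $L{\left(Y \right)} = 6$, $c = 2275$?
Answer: $\frac{365903}{161} \approx 2272.7$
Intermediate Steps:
$O{\left(y \right)} = 6 + y$ ($O{\left(y \right)} = y + 6 = 6 + y$)
$X{\left(l \right)} = 1 + l + l^{2} + l \left(6 + l\right)$ ($X{\left(l \right)} = 1 + \left(\left(l^{2} + \left(6 + l\right) l\right) + l\right) = 1 + \left(\left(l^{2} + l \left(6 + l\right)\right) + l\right) = 1 + \left(l + l^{2} + l \left(6 + l\right)\right) = 1 + l + l^{2} + l \left(6 + l\right)$)
$V{\left(n \right)} = - \frac{27}{n} + \frac{n}{23}$ ($V{\left(n \right)} = - \frac{27}{n} + \frac{n}{1 + 2 \cdot 2^{2} + 7 \cdot 2} = - \frac{27}{n} + \frac{n}{1 + 2 \cdot 4 + 14} = - \frac{27}{n} + \frac{n}{1 + 8 + 14} = - \frac{27}{n} + \frac{n}{23}$)
$c - V{\left(63 \right)} = 2275 - \left(- \frac{27}{63} + \frac{1}{23} \cdot 63\right) = 2275 - \left(\left(-27\right) \frac{1}{63} + \frac{63}{23}\right) = 2275 - \left(- \frac{3}{7} + \frac{63}{23}\right) = 2275 - \frac{372}{161} = \frac{365903}{161}$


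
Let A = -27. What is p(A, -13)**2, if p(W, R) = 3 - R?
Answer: 256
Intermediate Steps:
p(A, -13)**2 = (3 - 1*(-13))**2 = (3 + 13)**2 = 16**2 = 256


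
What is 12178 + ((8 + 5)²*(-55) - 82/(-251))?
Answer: 723715/251 ≈ 2883.3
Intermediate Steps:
12178 + ((8 + 5)²*(-55) - 82/(-251)) = 12178 + (13²*(-55) - 82*(-1/251)) = 12178 + (169*(-55) + 82/251) = 12178 + (-9295 + 82/251) = 12178 - 2332963/251 = 723715/251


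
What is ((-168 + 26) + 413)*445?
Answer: 120595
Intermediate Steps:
((-168 + 26) + 413)*445 = (-142 + 413)*445 = 271*445 = 120595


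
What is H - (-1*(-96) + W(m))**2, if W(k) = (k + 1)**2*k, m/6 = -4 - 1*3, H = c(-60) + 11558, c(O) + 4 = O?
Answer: -4971084542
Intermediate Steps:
c(O) = -4 + O
H = 11494 (H = (-4 - 60) + 11558 = -64 + 11558 = 11494)
m = -42 (m = 6*(-4 - 1*3) = 6*(-4 - 3) = 6*(-7) = -42)
W(k) = k*(1 + k)**2 (W(k) = (1 + k)**2*k = k*(1 + k)**2)
H - (-1*(-96) + W(m))**2 = 11494 - (-1*(-96) - 42*(1 - 42)**2)**2 = 11494 - (96 - 42*(-41)**2)**2 = 11494 - (96 - 42*1681)**2 = 11494 - (96 - 70602)**2 = 11494 - 1*(-70506)**2 = 11494 - 1*4971096036 = 11494 - 4971096036 = -4971084542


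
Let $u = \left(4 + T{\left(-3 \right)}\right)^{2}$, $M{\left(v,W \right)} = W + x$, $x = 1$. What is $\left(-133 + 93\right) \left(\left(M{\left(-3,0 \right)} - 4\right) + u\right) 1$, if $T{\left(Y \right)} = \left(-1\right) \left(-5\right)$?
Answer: $-3120$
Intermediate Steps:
$T{\left(Y \right)} = 5$
$M{\left(v,W \right)} = 1 + W$ ($M{\left(v,W \right)} = W + 1 = 1 + W$)
$u = 81$ ($u = \left(4 + 5\right)^{2} = 9^{2} = 81$)
$\left(-133 + 93\right) \left(\left(M{\left(-3,0 \right)} - 4\right) + u\right) 1 = \left(-133 + 93\right) \left(\left(\left(1 + 0\right) - 4\right) + 81\right) 1 = - 40 \left(\left(1 - 4\right) + 81\right) 1 = - 40 \left(-3 + 81\right) 1 = - 40 \cdot 78 \cdot 1 = \left(-40\right) 78 = -3120$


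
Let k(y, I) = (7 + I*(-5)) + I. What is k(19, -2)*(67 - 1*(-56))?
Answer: 1845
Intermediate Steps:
k(y, I) = 7 - 4*I (k(y, I) = (7 - 5*I) + I = 7 - 4*I)
k(19, -2)*(67 - 1*(-56)) = (7 - 4*(-2))*(67 - 1*(-56)) = (7 + 8)*(67 + 56) = 15*123 = 1845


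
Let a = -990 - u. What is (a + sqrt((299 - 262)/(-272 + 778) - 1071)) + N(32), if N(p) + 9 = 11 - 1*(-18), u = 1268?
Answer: -2238 + I*sqrt(274195834)/506 ≈ -2238.0 + 32.725*I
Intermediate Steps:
N(p) = 20 (N(p) = -9 + (11 - 1*(-18)) = -9 + (11 + 18) = -9 + 29 = 20)
a = -2258 (a = -990 - 1*1268 = -990 - 1268 = -2258)
(a + sqrt((299 - 262)/(-272 + 778) - 1071)) + N(32) = (-2258 + sqrt((299 - 262)/(-272 + 778) - 1071)) + 20 = (-2258 + sqrt(37/506 - 1071)) + 20 = (-2258 + sqrt(-541889/506)) + 20 = (-2258 + I*sqrt(274195834)/506) + 20 = -2238 + I*sqrt(274195834)/506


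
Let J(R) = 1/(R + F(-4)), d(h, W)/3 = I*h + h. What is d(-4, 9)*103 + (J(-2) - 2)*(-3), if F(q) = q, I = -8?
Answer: 17317/2 ≈ 8658.5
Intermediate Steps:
d(h, W) = -21*h (d(h, W) = 3*(-8*h + h) = 3*(-7*h) = -21*h)
J(R) = 1/(-4 + R) (J(R) = 1/(R - 4) = 1/(-4 + R))
d(-4, 9)*103 + (J(-2) - 2)*(-3) = -21*(-4)*103 + (1/(-4 - 2) - 2)*(-3) = 84*103 + (1/(-6) - 2)*(-3) = 8652 + (-⅙ - 2)*(-3) = 8652 - 13/6*(-3) = 8652 + 13/2 = 17317/2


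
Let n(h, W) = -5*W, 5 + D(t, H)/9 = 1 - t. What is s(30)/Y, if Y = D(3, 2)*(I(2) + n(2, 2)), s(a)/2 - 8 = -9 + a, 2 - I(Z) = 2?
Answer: 29/315 ≈ 0.092063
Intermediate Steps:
I(Z) = 0 (I(Z) = 2 - 1*2 = 2 - 2 = 0)
D(t, H) = -36 - 9*t (D(t, H) = -45 + 9*(1 - t) = -45 + (9 - 9*t) = -36 - 9*t)
s(a) = -2 + 2*a (s(a) = 16 + 2*(-9 + a) = 16 + (-18 + 2*a) = -2 + 2*a)
Y = 630 (Y = (-36 - 9*3)*(0 - 5*2) = (-36 - 27)*(0 - 10) = -63*(-10) = 630)
s(30)/Y = (-2 + 2*30)/630 = (-2 + 60)*(1/630) = 58*(1/630) = 29/315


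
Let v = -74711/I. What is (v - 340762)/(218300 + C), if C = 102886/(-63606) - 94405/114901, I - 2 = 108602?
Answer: -135235201984734016377/86633647924946423368 ≈ -1.5610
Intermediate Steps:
I = 108604 (I = 2 + 108602 = 108604)
C = -8913214358/3654196503 (C = 102886*(-1/63606) - 94405*1/114901 = -51443/31803 - 94405/114901 = -8913214358/3654196503 ≈ -2.4392)
v = -74711/108604 ≈ -0.68792
(v - 340762)/(218300 + C) = (-74711/108604 - 340762)/(218300 - 8913214358/3654196503) = -37008190959/(108604*797702183390542/3654196503) = -37008190959/108604*3654196503/797702183390542 = -135235201984734016377/86633647924946423368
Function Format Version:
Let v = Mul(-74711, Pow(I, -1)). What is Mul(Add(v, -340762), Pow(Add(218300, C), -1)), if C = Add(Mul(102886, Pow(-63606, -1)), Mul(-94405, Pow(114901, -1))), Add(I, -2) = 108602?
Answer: Rational(-135235201984734016377, 86633647924946423368) ≈ -1.5610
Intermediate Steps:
I = 108604 (I = Add(2, 108602) = 108604)
C = Rational(-8913214358, 3654196503) (C = Add(Mul(102886, Rational(-1, 63606)), Mul(-94405, Rational(1, 114901))) = Add(Rational(-51443, 31803), Rational(-94405, 114901)) = Rational(-8913214358, 3654196503) ≈ -2.4392)
v = Rational(-74711, 108604) (v = Mul(-74711, Pow(108604, -1)) = Mul(-74711, Rational(1, 108604)) = Rational(-74711, 108604) ≈ -0.68792)
Mul(Add(v, -340762), Pow(Add(218300, C), -1)) = Mul(Add(Rational(-74711, 108604), -340762), Pow(Add(218300, Rational(-8913214358, 3654196503)), -1)) = Mul(Rational(-37008190959, 108604), Pow(Rational(797702183390542, 3654196503), -1)) = Mul(Rational(-37008190959, 108604), Rational(3654196503, 797702183390542)) = Rational(-135235201984734016377, 86633647924946423368)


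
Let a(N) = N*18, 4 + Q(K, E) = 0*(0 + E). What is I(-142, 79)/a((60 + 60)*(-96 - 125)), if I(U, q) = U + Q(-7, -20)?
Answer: 73/238680 ≈ 0.00030585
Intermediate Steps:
Q(K, E) = -4 (Q(K, E) = -4 + 0*(0 + E) = -4 + 0*E = -4 + 0 = -4)
a(N) = 18*N
I(U, q) = -4 + U (I(U, q) = U - 4 = -4 + U)
I(-142, 79)/a((60 + 60)*(-96 - 125)) = (-4 - 142)/((18*((60 + 60)*(-96 - 125)))) = -146/(18*(120*(-221))) = -146/(18*(-26520)) = -146/(-477360) = -146*(-1/477360) = 73/238680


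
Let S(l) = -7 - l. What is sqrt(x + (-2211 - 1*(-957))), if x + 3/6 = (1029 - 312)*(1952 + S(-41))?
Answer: sqrt(5690830)/2 ≈ 1192.8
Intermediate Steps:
x = 2847923/2 (x = -1/2 + (1029 - 312)*(1952 + (-7 - 1*(-41))) = -1/2 + 717*(1952 + (-7 + 41)) = -1/2 + 717*(1952 + 34) = -1/2 + 717*1986 = -1/2 + 1423962 = 2847923/2 ≈ 1.4240e+6)
sqrt(x + (-2211 - 1*(-957))) = sqrt(2847923/2 + (-2211 - 1*(-957))) = sqrt(2847923/2 + (-2211 + 957)) = sqrt(2847923/2 - 1254) = sqrt(2845415/2) = sqrt(5690830)/2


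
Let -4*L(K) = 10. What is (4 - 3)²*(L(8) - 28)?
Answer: -61/2 ≈ -30.500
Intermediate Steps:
L(K) = -5/2 (L(K) = -¼*10 = -5/2)
(4 - 3)²*(L(8) - 28) = (4 - 3)²*(-5/2 - 28) = 1²*(-61/2) = 1*(-61/2) = -61/2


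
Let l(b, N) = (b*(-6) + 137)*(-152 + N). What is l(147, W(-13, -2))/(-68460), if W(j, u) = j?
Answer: -8195/4564 ≈ -1.7956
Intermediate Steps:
l(b, N) = (-152 + N)*(137 - 6*b) (l(b, N) = (-6*b + 137)*(-152 + N) = (137 - 6*b)*(-152 + N) = (-152 + N)*(137 - 6*b))
l(147, W(-13, -2))/(-68460) = (-20824 + 137*(-13) + 912*147 - 6*(-13)*147)/(-68460) = (-20824 - 1781 + 134064 + 11466)*(-1/68460) = 122925*(-1/68460) = -8195/4564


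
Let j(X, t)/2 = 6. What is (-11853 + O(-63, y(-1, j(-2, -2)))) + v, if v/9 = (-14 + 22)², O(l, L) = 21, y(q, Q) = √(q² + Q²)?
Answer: -11256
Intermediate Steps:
j(X, t) = 12 (j(X, t) = 2*6 = 12)
y(q, Q) = √(Q² + q²)
v = 576 (v = 9*(-14 + 22)² = 9*8² = 9*64 = 576)
(-11853 + O(-63, y(-1, j(-2, -2)))) + v = (-11853 + 21) + 576 = -11832 + 576 = -11256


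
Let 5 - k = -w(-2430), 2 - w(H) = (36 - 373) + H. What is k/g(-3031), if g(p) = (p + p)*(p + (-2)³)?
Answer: 1387/9211209 ≈ 0.00015058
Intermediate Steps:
w(H) = 339 - H (w(H) = 2 - ((36 - 373) + H) = 2 - (-337 + H) = 2 + (337 - H) = 339 - H)
g(p) = 2*p*(-8 + p) (g(p) = (2*p)*(p - 8) = (2*p)*(-8 + p) = 2*p*(-8 + p))
k = 2774 (k = 5 - (-1)*(339 - 1*(-2430)) = 5 - (-1)*(339 + 2430) = 5 - (-1)*2769 = 5 - 1*(-2769) = 5 + 2769 = 2774)
k/g(-3031) = 2774/((2*(-3031)*(-8 - 3031))) = 2774/((2*(-3031)*(-3039))) = 2774/18422418 = 2774*(1/18422418) = 1387/9211209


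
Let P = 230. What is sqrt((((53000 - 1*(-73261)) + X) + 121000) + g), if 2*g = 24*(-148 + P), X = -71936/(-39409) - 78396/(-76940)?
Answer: sqrt(142646360943739462256490)/758032115 ≈ 498.24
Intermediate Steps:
X = 2156065951/758032115 (X = -71936*(-1/39409) - 78396*(-1/76940) = 71936/39409 + 19599/19235 = 2156065951/758032115 ≈ 2.8443)
g = 984 (g = (24*(-148 + 230))/2 = (24*82)/2 = (1/2)*1968 = 984)
sqrt((((53000 - 1*(-73261)) + X) + 121000) + g) = sqrt((((53000 - 1*(-73261)) + 2156065951/758032115) + 121000) + 984) = sqrt((((53000 + 73261) + 2156065951/758032115) + 121000) + 984) = sqrt(((126261 + 2156065951/758032115) + 121000) + 984) = sqrt((95712048937966/758032115 + 121000) + 984) = sqrt(187433934852966/758032115 + 984) = sqrt(188179838454126/758032115) = sqrt(142646360943739462256490)/758032115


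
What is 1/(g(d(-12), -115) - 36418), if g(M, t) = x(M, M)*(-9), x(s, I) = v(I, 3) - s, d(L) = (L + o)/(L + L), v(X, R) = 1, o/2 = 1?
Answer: -4/145693 ≈ -2.7455e-5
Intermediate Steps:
o = 2 (o = 2*1 = 2)
d(L) = (2 + L)/(2*L) (d(L) = (L + 2)/(L + L) = (2 + L)/((2*L)) = (2 + L)*(1/(2*L)) = (2 + L)/(2*L))
x(s, I) = 1 - s
g(M, t) = -9 + 9*M (g(M, t) = (1 - M)*(-9) = -9 + 9*M)
1/(g(d(-12), -115) - 36418) = 1/((-9 + 9*((1/2)*(2 - 12)/(-12))) - 36418) = 1/((-9 + 9*((1/2)*(-1/12)*(-10))) - 36418) = 1/((-9 + 9*(5/12)) - 36418) = 1/((-9 + 15/4) - 36418) = 1/(-21/4 - 36418) = 1/(-145693/4) = -4/145693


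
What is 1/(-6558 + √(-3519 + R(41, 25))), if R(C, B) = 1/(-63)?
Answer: -206577/1354842815 - 3*I*√1551886/2709685630 ≈ -0.00015247 - 1.3792e-6*I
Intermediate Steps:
R(C, B) = -1/63
1/(-6558 + √(-3519 + R(41, 25))) = 1/(-6558 + √(-3519 - 1/63)) = 1/(-6558 + √(-221698/63)) = 1/(-6558 + I*√1551886/21)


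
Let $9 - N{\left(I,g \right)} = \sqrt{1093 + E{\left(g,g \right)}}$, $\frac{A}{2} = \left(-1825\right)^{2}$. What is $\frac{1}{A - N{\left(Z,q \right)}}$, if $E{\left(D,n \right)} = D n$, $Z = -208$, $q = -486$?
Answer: $\frac{6661241}{44372131422792} - \frac{\sqrt{237289}}{44372131422792} \approx 1.5011 \cdot 10^{-7}$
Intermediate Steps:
$A = 6661250$ ($A = 2 \left(-1825\right)^{2} = 2 \cdot 3330625 = 6661250$)
$N{\left(I,g \right)} = 9 - \sqrt{1093 + g^{2}}$ ($N{\left(I,g \right)} = 9 - \sqrt{1093 + g g} = 9 - \sqrt{1093 + g^{2}}$)
$\frac{1}{A - N{\left(Z,q \right)}} = \frac{1}{6661250 - \left(9 - \sqrt{1093 + \left(-486\right)^{2}}\right)} = \frac{1}{6661250 - \left(9 - \sqrt{1093 + 236196}\right)} = \frac{1}{6661250 - \left(9 - \sqrt{237289}\right)} = \frac{1}{6661241 + \sqrt{237289}}$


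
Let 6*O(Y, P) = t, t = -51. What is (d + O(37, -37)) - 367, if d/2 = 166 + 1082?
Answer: 4241/2 ≈ 2120.5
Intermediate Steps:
d = 2496 (d = 2*(166 + 1082) = 2*1248 = 2496)
O(Y, P) = -17/2 (O(Y, P) = (1/6)*(-51) = -17/2)
(d + O(37, -37)) - 367 = (2496 - 17/2) - 367 = 4975/2 - 367 = 4241/2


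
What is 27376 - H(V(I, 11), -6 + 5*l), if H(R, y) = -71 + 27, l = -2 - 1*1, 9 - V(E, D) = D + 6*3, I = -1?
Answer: 27420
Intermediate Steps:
V(E, D) = -9 - D (V(E, D) = 9 - (D + 6*3) = 9 - (D + 18) = 9 - (18 + D) = 9 + (-18 - D) = -9 - D)
l = -3 (l = -2 - 1 = -3)
H(R, y) = -44
27376 - H(V(I, 11), -6 + 5*l) = 27376 - 1*(-44) = 27376 + 44 = 27420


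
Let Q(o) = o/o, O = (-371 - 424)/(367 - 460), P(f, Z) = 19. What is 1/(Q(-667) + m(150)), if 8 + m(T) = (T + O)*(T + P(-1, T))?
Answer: 31/830418 ≈ 3.7331e-5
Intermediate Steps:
O = 265/31 (O = -795/(-93) = -795*(-1/93) = 265/31 ≈ 8.5484)
Q(o) = 1
m(T) = -8 + (19 + T)*(265/31 + T) (m(T) = -8 + (T + 265/31)*(T + 19) = -8 + (265/31 + T)*(19 + T) = -8 + (19 + T)*(265/31 + T))
1/(Q(-667) + m(150)) = 1/(1 + (4787/31 + 150**2 + (854/31)*150)) = 1/(1 + (4787/31 + 22500 + 128100/31)) = 1/(1 + 830387/31) = 1/(830418/31) = 31/830418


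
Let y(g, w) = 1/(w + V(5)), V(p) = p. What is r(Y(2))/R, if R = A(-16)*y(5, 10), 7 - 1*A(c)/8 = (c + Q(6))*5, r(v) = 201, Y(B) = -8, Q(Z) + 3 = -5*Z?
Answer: 335/224 ≈ 1.4955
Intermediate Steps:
Q(Z) = -3 - 5*Z
y(g, w) = 1/(5 + w) (y(g, w) = 1/(w + 5) = 1/(5 + w))
A(c) = 1376 - 40*c (A(c) = 56 - 8*(c + (-3 - 5*6))*5 = 56 - 8*(c + (-3 - 30))*5 = 56 - 8*(c - 33)*5 = 56 - 8*(-33 + c)*5 = 56 - 8*(-165 + 5*c) = 56 + (1320 - 40*c) = 1376 - 40*c)
R = 672/5 (R = (1376 - 40*(-16))/(5 + 10) = (1376 + 640)/15 = 2016*(1/15) = 672/5 ≈ 134.40)
r(Y(2))/R = 201/(672/5) = 201*(5/672) = 335/224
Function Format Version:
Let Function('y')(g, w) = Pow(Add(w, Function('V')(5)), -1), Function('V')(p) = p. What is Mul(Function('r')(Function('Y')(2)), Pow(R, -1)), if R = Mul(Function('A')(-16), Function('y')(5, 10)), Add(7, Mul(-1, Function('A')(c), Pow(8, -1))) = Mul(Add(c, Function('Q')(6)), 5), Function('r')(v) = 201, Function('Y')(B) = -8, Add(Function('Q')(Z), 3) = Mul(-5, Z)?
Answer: Rational(335, 224) ≈ 1.4955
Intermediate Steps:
Function('Q')(Z) = Add(-3, Mul(-5, Z))
Function('y')(g, w) = Pow(Add(5, w), -1) (Function('y')(g, w) = Pow(Add(w, 5), -1) = Pow(Add(5, w), -1))
Function('A')(c) = Add(1376, Mul(-40, c)) (Function('A')(c) = Add(56, Mul(-8, Mul(Add(c, Add(-3, Mul(-5, 6))), 5))) = Add(56, Mul(-8, Mul(Add(c, Add(-3, -30)), 5))) = Add(56, Mul(-8, Mul(Add(c, -33), 5))) = Add(56, Mul(-8, Mul(Add(-33, c), 5))) = Add(56, Mul(-8, Add(-165, Mul(5, c)))) = Add(56, Add(1320, Mul(-40, c))) = Add(1376, Mul(-40, c)))
R = Rational(672, 5) (R = Mul(Add(1376, Mul(-40, -16)), Pow(Add(5, 10), -1)) = Mul(Add(1376, 640), Pow(15, -1)) = Mul(2016, Rational(1, 15)) = Rational(672, 5) ≈ 134.40)
Mul(Function('r')(Function('Y')(2)), Pow(R, -1)) = Mul(201, Pow(Rational(672, 5), -1)) = Mul(201, Rational(5, 672)) = Rational(335, 224)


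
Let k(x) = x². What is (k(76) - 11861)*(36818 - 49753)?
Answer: 78709475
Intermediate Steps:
(k(76) - 11861)*(36818 - 49753) = (76² - 11861)*(36818 - 49753) = (5776 - 11861)*(-12935) = -6085*(-12935) = 78709475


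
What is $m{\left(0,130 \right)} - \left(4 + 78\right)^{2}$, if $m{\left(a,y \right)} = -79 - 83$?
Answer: $-6886$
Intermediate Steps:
$m{\left(a,y \right)} = -162$
$m{\left(0,130 \right)} - \left(4 + 78\right)^{2} = -162 - \left(4 + 78\right)^{2} = -162 - 82^{2} = -162 - 6724 = -6886$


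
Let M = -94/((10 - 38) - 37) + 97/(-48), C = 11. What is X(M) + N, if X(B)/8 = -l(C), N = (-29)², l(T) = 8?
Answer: 777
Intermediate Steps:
M = -1793/3120 (M = -94/(-28 - 37) + 97*(-1/48) = -94/(-65) - 97/48 = -94*(-1/65) - 97/48 = 94/65 - 97/48 = -1793/3120 ≈ -0.57468)
N = 841
X(B) = -64 (X(B) = 8*(-1*8) = 8*(-8) = -64)
X(M) + N = -64 + 841 = 777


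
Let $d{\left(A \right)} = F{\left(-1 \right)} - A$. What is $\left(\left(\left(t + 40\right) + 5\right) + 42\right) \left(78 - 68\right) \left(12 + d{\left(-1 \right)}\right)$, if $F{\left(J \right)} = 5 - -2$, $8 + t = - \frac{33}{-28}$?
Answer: $\frac{112250}{7} \approx 16036.0$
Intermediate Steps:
$t = - \frac{191}{28}$ ($t = -8 - \frac{33}{-28} = -8 - - \frac{33}{28} = -8 + \frac{33}{28} = - \frac{191}{28} \approx -6.8214$)
$F{\left(J \right)} = 7$ ($F{\left(J \right)} = 5 + 2 = 7$)
$d{\left(A \right)} = 7 - A$
$\left(\left(\left(t + 40\right) + 5\right) + 42\right) \left(78 - 68\right) \left(12 + d{\left(-1 \right)}\right) = \left(\left(\left(- \frac{191}{28} + 40\right) + 5\right) + 42\right) \left(78 - 68\right) \left(12 + \left(7 - -1\right)\right) = \left(\left(\frac{929}{28} + 5\right) + 42\right) \left(78 - 68\right) \left(12 + \left(7 + 1\right)\right) = \left(\frac{1069}{28} + 42\right) \left(78 - 68\right) \left(12 + 8\right) = \frac{2245 \cdot 10 \cdot 20}{28} = \frac{2245}{28} \cdot 200 = \frac{112250}{7}$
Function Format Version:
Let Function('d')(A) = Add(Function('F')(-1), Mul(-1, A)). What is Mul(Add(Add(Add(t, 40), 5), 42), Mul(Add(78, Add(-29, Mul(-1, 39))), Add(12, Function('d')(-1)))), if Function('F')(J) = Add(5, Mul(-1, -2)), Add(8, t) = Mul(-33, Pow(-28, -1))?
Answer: Rational(112250, 7) ≈ 16036.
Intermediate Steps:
t = Rational(-191, 28) (t = Add(-8, Mul(-33, Pow(-28, -1))) = Add(-8, Mul(-33, Rational(-1, 28))) = Add(-8, Rational(33, 28)) = Rational(-191, 28) ≈ -6.8214)
Function('F')(J) = 7 (Function('F')(J) = Add(5, 2) = 7)
Function('d')(A) = Add(7, Mul(-1, A))
Mul(Add(Add(Add(t, 40), 5), 42), Mul(Add(78, Add(-29, Mul(-1, 39))), Add(12, Function('d')(-1)))) = Mul(Add(Add(Add(Rational(-191, 28), 40), 5), 42), Mul(Add(78, Add(-29, Mul(-1, 39))), Add(12, Add(7, Mul(-1, -1))))) = Mul(Add(Add(Rational(929, 28), 5), 42), Mul(Add(78, Add(-29, -39)), Add(12, Add(7, 1)))) = Mul(Add(Rational(1069, 28), 42), Mul(Add(78, -68), Add(12, 8))) = Mul(Rational(2245, 28), Mul(10, 20)) = Mul(Rational(2245, 28), 200) = Rational(112250, 7)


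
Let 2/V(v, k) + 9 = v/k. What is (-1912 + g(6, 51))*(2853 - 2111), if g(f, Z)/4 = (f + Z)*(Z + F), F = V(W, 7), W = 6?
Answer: 7167720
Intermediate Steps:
V(v, k) = 2/(-9 + v/k)
F = -14/57 (F = 2*7/(6 - 9*7) = 2*7/(6 - 63) = 2*7/(-57) = 2*7*(-1/57) = -14/57 ≈ -0.24561)
g(f, Z) = 4*(-14/57 + Z)*(Z + f) (g(f, Z) = 4*((f + Z)*(Z - 14/57)) = 4*((Z + f)*(-14/57 + Z)) = 4*((-14/57 + Z)*(Z + f)) = 4*(-14/57 + Z)*(Z + f))
(-1912 + g(6, 51))*(2853 - 2111) = (-1912 + (4*51**2 - 56/57*51 - 56/57*6 + 4*51*6))*(2853 - 2111) = (-1912 + (4*2601 - 952/19 - 112/19 + 1224))*742 = (-1912 + (10404 - 952/19 - 112/19 + 1224))*742 = (-1912 + 11572)*742 = 9660*742 = 7167720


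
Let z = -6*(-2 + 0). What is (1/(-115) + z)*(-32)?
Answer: -44128/115 ≈ -383.72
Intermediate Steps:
z = 12 (z = -6*(-2) = 12)
(1/(-115) + z)*(-32) = (1/(-115) + 12)*(-32) = (-1/115 + 12)*(-32) = (1379/115)*(-32) = -44128/115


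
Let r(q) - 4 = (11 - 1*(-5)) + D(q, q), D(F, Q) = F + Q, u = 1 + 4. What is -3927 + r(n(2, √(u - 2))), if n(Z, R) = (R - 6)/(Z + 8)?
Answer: -19541/5 + √3/5 ≈ -3907.9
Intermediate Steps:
u = 5
n(Z, R) = (-6 + R)/(8 + Z)
r(q) = 20 + 2*q (r(q) = 4 + ((11 - 1*(-5)) + (q + q)) = 4 + ((11 + 5) + 2*q) = 4 + (16 + 2*q) = 20 + 2*q)
-3927 + r(n(2, √(u - 2))) = -3927 + (20 + 2*((-6 + √(5 - 2))/(8 + 2))) = -3927 + (20 + 2*((-6 + √3)/10)) = -3927 + (20 + 2*(-⅗ + √3/10)) = -3927 + (20 + (-6/5 + √3/5)) = -3927 + (94/5 + √3/5) = -19541/5 + √3/5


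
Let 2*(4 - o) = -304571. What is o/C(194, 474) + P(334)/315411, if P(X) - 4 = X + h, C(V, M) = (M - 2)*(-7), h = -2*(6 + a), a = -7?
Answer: -96065320249/2084235888 ≈ -46.091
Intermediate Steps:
h = 2 (h = -2*(6 - 7) = -2*(-1) = 2)
C(V, M) = 14 - 7*M (C(V, M) = (-2 + M)*(-7) = 14 - 7*M)
o = 304579/2 (o = 4 - ½*(-304571) = 4 + 304571/2 = 304579/2 ≈ 1.5229e+5)
P(X) = 6 + X (P(X) = 4 + (X + 2) = 4 + (2 + X) = 6 + X)
o/C(194, 474) + P(334)/315411 = 304579/(2*(14 - 7*474)) + (6 + 334)/315411 = 304579/(2*(14 - 3318)) + 340*(1/315411) = (304579/2)/(-3304) + 340/315411 = (304579/2)*(-1/3304) + 340/315411 = -304579/6608 + 340/315411 = -96065320249/2084235888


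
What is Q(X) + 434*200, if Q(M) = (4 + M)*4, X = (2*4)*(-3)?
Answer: 86720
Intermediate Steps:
X = -24 (X = 8*(-3) = -24)
Q(M) = 16 + 4*M
Q(X) + 434*200 = (16 + 4*(-24)) + 434*200 = (16 - 96) + 86800 = -80 + 86800 = 86720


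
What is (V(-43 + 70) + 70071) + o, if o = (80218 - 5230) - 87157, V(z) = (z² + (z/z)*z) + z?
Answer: 58685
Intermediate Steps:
V(z) = z² + 2*z (V(z) = (z² + 1*z) + z = (z² + z) + z = (z + z²) + z = z² + 2*z)
o = -12169 (o = 74988 - 87157 = -12169)
(V(-43 + 70) + 70071) + o = ((-43 + 70)*(2 + (-43 + 70)) + 70071) - 12169 = (27*(2 + 27) + 70071) - 12169 = (27*29 + 70071) - 12169 = (783 + 70071) - 12169 = 70854 - 12169 = 58685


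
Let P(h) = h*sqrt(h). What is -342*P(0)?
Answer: 0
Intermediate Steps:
P(h) = h**(3/2)
-342*P(0) = -342*0**(3/2) = -342*0 = 0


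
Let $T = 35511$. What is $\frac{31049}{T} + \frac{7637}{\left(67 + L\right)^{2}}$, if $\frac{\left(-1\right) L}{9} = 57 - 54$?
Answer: $\frac{320875907}{56817600} \approx 5.6475$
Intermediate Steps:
$L = -27$ ($L = - 9 \left(57 - 54\right) = \left(-9\right) 3 = -27$)
$\frac{31049}{T} + \frac{7637}{\left(67 + L\right)^{2}} = \frac{31049}{35511} + \frac{7637}{\left(67 - 27\right)^{2}} = 31049 \cdot \frac{1}{35511} + \frac{7637}{40^{2}} = \frac{31049}{35511} + \frac{7637}{1600} = \frac{320875907}{56817600}$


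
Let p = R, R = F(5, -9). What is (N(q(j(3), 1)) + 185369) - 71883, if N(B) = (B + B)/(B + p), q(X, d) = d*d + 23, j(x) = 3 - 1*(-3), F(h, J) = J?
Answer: 567446/5 ≈ 1.1349e+5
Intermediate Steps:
R = -9
j(x) = 6 (j(x) = 3 + 3 = 6)
p = -9
q(X, d) = 23 + d² (q(X, d) = d² + 23 = 23 + d²)
N(B) = 2*B/(-9 + B) (N(B) = (B + B)/(B - 9) = (2*B)/(-9 + B) = 2*B/(-9 + B))
(N(q(j(3), 1)) + 185369) - 71883 = (2*(23 + 1²)/(-9 + (23 + 1²)) + 185369) - 71883 = (2*(23 + 1)/(-9 + (23 + 1)) + 185369) - 71883 = (2*24/(-9 + 24) + 185369) - 71883 = (2*24/15 + 185369) - 71883 = (2*24*(1/15) + 185369) - 71883 = (16/5 + 185369) - 71883 = 926861/5 - 71883 = 567446/5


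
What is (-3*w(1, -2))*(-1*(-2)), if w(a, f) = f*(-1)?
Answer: -12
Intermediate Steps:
w(a, f) = -f
(-3*w(1, -2))*(-1*(-2)) = (-(-3)*(-2))*(-1*(-2)) = -3*2*2 = -6*2 = -12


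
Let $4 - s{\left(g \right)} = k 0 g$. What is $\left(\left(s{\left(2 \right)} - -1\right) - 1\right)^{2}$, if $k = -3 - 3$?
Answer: $16$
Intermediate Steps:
$k = -6$ ($k = -3 - 3 = -6$)
$s{\left(g \right)} = 4$ ($s{\left(g \right)} = 4 - \left(-6\right) 0 g = 4 - 0 g = 4 - 0 = 4 + 0 = 4$)
$\left(\left(s{\left(2 \right)} - -1\right) - 1\right)^{2} = \left(\left(4 - -1\right) - 1\right)^{2} = \left(\left(4 + 1\right) - 1\right)^{2} = \left(5 - 1\right)^{2} = 4^{2} = 16$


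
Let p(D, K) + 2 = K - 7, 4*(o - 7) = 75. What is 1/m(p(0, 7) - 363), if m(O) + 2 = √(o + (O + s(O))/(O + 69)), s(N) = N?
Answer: 37/448 + 3*√1073/448 ≈ 0.30194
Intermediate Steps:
o = 103/4 (o = 7 + (¼)*75 = 7 + 75/4 = 103/4 ≈ 25.750)
p(D, K) = -9 + K (p(D, K) = -2 + (K - 7) = -2 + (-7 + K) = -9 + K)
m(O) = -2 + √(103/4 + 2*O/(69 + O)) (m(O) = -2 + √(103/4 + (O + O)/(O + 69)) = -2 + √(103/4 + (2*O)/(69 + O)) = -2 + √(103/4 + 2*O/(69 + O)))
1/m(p(0, 7) - 363) = 1/(-2 + √3*√((2369 + 37*((-9 + 7) - 363))/(69 + ((-9 + 7) - 363)))/2) = 1/(-2 + √3*√((2369 + 37*(-2 - 363))/(69 + (-2 - 363)))/2) = 1/(-2 + √3*√((2369 + 37*(-365))/(69 - 365))/2) = 1/(-2 + √3*√((2369 - 13505)/(-296))/2) = 1/(-2 + √3*√(-1/296*(-11136))/2) = 1/(-2 + √3*√(1392/37)/2) = 1/(-2 + √3*(4*√3219/37)/2) = 1/(-2 + 6*√1073/37)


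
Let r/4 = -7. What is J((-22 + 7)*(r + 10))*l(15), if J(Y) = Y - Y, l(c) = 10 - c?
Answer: 0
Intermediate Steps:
r = -28 (r = 4*(-7) = -28)
J(Y) = 0
J((-22 + 7)*(r + 10))*l(15) = 0*(10 - 1*15) = 0*(10 - 15) = 0*(-5) = 0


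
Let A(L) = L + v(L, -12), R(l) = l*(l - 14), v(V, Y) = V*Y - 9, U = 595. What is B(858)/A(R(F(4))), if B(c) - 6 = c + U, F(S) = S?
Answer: 1459/431 ≈ 3.3852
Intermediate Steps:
v(V, Y) = -9 + V*Y
B(c) = 601 + c (B(c) = 6 + (c + 595) = 6 + (595 + c) = 601 + c)
R(l) = l*(-14 + l)
A(L) = -9 - 11*L (A(L) = L + (-9 + L*(-12)) = L + (-9 - 12*L) = -9 - 11*L)
B(858)/A(R(F(4))) = (601 + 858)/(-9 - 44*(-14 + 4)) = 1459/(-9 - 44*(-10)) = 1459/(-9 - 11*(-40)) = 1459/(-9 + 440) = 1459/431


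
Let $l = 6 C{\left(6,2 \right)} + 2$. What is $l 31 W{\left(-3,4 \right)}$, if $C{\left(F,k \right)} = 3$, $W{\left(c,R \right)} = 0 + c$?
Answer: $-1860$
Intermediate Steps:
$W{\left(c,R \right)} = c$
$l = 20$ ($l = 6 \cdot 3 + 2 = 18 + 2 = 20$)
$l 31 W{\left(-3,4 \right)} = 20 \cdot 31 \left(-3\right) = 620 \left(-3\right) = -1860$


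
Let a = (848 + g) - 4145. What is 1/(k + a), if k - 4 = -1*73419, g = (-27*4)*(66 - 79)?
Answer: -1/75308 ≈ -1.3279e-5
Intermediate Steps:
g = 1404 (g = -108*(-13) = 1404)
a = -1893 (a = (848 + 1404) - 4145 = 2252 - 4145 = -1893)
k = -73415 (k = 4 - 1*73419 = 4 - 73419 = -73415)
1/(k + a) = 1/(-73415 - 1893) = 1/(-75308) = -1/75308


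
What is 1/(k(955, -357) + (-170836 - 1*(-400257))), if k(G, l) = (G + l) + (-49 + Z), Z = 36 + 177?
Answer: 1/230183 ≈ 4.3444e-6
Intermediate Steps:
Z = 213
k(G, l) = 164 + G + l (k(G, l) = (G + l) + (-49 + 213) = (G + l) + 164 = 164 + G + l)
1/(k(955, -357) + (-170836 - 1*(-400257))) = 1/((164 + 955 - 357) + (-170836 - 1*(-400257))) = 1/(762 + (-170836 + 400257)) = 1/(762 + 229421) = 1/230183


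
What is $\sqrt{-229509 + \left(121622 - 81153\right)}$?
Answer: $4 i \sqrt{11815} \approx 434.79 i$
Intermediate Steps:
$\sqrt{-229509 + \left(121622 - 81153\right)} = \sqrt{-229509 + 40469} = \sqrt{-189040} = 4 i \sqrt{11815}$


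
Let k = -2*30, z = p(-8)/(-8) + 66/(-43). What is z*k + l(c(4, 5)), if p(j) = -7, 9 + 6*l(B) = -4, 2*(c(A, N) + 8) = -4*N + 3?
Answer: 4828/129 ≈ 37.426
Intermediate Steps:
c(A, N) = -13/2 - 2*N (c(A, N) = -8 + (-4*N + 3)/2 = -8 + (3 - 4*N)/2 = -8 + (3/2 - 2*N) = -13/2 - 2*N)
l(B) = -13/6 (l(B) = -3/2 + (⅙)*(-4) = -3/2 - ⅔ = -13/6)
z = -227/344 (z = -7/(-8) + 66/(-43) = -7*(-⅛) + 66*(-1/43) = 7/8 - 66/43 = -227/344 ≈ -0.65988)
k = -60
z*k + l(c(4, 5)) = -227/344*(-60) - 13/6 = 3405/86 - 13/6 = 4828/129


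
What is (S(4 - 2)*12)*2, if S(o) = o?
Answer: 48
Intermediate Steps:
(S(4 - 2)*12)*2 = ((4 - 2)*12)*2 = (2*12)*2 = 24*2 = 48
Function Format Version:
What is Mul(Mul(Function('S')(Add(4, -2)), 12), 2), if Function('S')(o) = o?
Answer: 48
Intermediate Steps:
Mul(Mul(Function('S')(Add(4, -2)), 12), 2) = Mul(Mul(Add(4, -2), 12), 2) = Mul(Mul(2, 12), 2) = Mul(24, 2) = 48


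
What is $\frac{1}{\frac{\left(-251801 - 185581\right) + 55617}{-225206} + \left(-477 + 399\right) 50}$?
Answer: $- \frac{225206}{877921635} \approx -0.00025652$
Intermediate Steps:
$\frac{1}{\frac{\left(-251801 - 185581\right) + 55617}{-225206} + \left(-477 + 399\right) 50} = \frac{1}{\left(-437382 + 55617\right) \left(- \frac{1}{225206}\right) - 3900} = \frac{1}{\left(-381765\right) \left(- \frac{1}{225206}\right) - 3900} = \frac{1}{\frac{381765}{225206} - 3900} = \frac{1}{- \frac{877921635}{225206}} = - \frac{225206}{877921635}$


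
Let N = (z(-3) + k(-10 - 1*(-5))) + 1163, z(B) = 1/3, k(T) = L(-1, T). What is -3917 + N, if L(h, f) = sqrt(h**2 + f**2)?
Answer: -8261/3 + sqrt(26) ≈ -2748.6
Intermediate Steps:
L(h, f) = sqrt(f**2 + h**2)
k(T) = sqrt(1 + T**2) (k(T) = sqrt(T**2 + (-1)**2) = sqrt(T**2 + 1) = sqrt(1 + T**2))
z(B) = 1/3
N = 3490/3 + sqrt(26) (N = (1/3 + sqrt(1 + (-10 - 1*(-5))**2)) + 1163 = (1/3 + sqrt(1 + (-10 + 5)**2)) + 1163 = (1/3 + sqrt(1 + (-5)**2)) + 1163 = (1/3 + sqrt(1 + 25)) + 1163 = (1/3 + sqrt(26)) + 1163 = 3490/3 + sqrt(26) ≈ 1168.4)
-3917 + N = -3917 + (3490/3 + sqrt(26)) = -8261/3 + sqrt(26)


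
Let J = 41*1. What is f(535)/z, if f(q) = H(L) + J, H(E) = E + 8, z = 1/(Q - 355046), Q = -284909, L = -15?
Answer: -21758470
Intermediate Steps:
z = -1/639955 (z = 1/(-284909 - 355046) = 1/(-639955) = -1/639955 ≈ -1.5626e-6)
H(E) = 8 + E
J = 41
f(q) = 34 (f(q) = (8 - 15) + 41 = -7 + 41 = 34)
f(535)/z = 34/(-1/639955) = 34*(-639955) = -21758470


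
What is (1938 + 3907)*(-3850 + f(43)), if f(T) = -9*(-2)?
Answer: -22398040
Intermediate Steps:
f(T) = 18
(1938 + 3907)*(-3850 + f(43)) = (1938 + 3907)*(-3850 + 18) = 5845*(-3832) = -22398040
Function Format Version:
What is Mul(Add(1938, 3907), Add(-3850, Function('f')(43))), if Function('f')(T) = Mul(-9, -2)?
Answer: -22398040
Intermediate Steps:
Function('f')(T) = 18
Mul(Add(1938, 3907), Add(-3850, Function('f')(43))) = Mul(Add(1938, 3907), Add(-3850, 18)) = Mul(5845, -3832) = -22398040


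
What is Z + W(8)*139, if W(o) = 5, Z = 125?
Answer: 820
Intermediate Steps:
Z + W(8)*139 = 125 + 5*139 = 125 + 695 = 820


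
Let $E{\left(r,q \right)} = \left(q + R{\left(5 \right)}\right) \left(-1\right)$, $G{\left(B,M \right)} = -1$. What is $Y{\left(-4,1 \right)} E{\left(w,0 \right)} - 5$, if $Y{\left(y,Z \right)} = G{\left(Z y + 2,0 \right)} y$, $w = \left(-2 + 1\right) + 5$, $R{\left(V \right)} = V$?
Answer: $-25$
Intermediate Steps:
$w = 4$ ($w = -1 + 5 = 4$)
$E{\left(r,q \right)} = -5 - q$ ($E{\left(r,q \right)} = \left(q + 5\right) \left(-1\right) = \left(5 + q\right) \left(-1\right) = -5 - q$)
$Y{\left(y,Z \right)} = - y$
$Y{\left(-4,1 \right)} E{\left(w,0 \right)} - 5 = \left(-1\right) \left(-4\right) \left(-5 - 0\right) - 5 = 4 \left(-5 + 0\right) - 5 = 4 \left(-5\right) - 5 = -20 - 5 = -25$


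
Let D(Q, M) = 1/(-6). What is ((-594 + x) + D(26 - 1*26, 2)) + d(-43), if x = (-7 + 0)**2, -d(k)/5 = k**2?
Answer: -58741/6 ≈ -9790.2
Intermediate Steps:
D(Q, M) = -1/6 (D(Q, M) = -1/6*1 = -1/6)
d(k) = -5*k**2
x = 49 (x = (-7)**2 = 49)
((-594 + x) + D(26 - 1*26, 2)) + d(-43) = ((-594 + 49) - 1/6) - 5*(-43)**2 = (-545 - 1/6) - 5*1849 = -3271/6 - 9245 = -58741/6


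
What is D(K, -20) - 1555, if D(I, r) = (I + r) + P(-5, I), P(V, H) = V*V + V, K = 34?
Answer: -1521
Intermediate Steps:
P(V, H) = V + V**2 (P(V, H) = V**2 + V = V + V**2)
D(I, r) = 20 + I + r (D(I, r) = (I + r) - 5*(1 - 5) = (I + r) - 5*(-4) = (I + r) + 20 = 20 + I + r)
D(K, -20) - 1555 = (20 + 34 - 20) - 1555 = 34 - 1555 = -1521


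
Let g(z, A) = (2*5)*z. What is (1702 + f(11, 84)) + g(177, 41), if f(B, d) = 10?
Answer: 3482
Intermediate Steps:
g(z, A) = 10*z
(1702 + f(11, 84)) + g(177, 41) = (1702 + 10) + 10*177 = 1712 + 1770 = 3482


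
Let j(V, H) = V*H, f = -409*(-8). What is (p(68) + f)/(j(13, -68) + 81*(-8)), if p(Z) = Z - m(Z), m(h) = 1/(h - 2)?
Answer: -220439/101112 ≈ -2.1801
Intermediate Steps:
m(h) = 1/(-2 + h)
f = 3272
p(Z) = Z - 1/(-2 + Z)
j(V, H) = H*V
(p(68) + f)/(j(13, -68) + 81*(-8)) = ((-1 + 68*(-2 + 68))/(-2 + 68) + 3272)/(-68*13 + 81*(-8)) = ((-1 + 68*66)/66 + 3272)/(-884 - 648) = ((-1 + 4488)/66 + 3272)/(-1532) = ((1/66)*4487 + 3272)*(-1/1532) = (4487/66 + 3272)*(-1/1532) = (220439/66)*(-1/1532) = -220439/101112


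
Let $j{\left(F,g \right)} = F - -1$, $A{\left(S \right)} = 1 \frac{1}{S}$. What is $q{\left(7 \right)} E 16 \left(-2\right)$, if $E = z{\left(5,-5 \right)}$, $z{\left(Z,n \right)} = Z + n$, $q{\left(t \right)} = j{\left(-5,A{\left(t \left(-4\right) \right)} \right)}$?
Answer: $0$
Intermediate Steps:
$A{\left(S \right)} = \frac{1}{S}$
$j{\left(F,g \right)} = 1 + F$ ($j{\left(F,g \right)} = F + 1 = 1 + F$)
$q{\left(t \right)} = -4$ ($q{\left(t \right)} = 1 - 5 = -4$)
$E = 0$ ($E = 5 - 5 = 0$)
$q{\left(7 \right)} E 16 \left(-2\right) = \left(-4\right) 0 \cdot 16 \left(-2\right) = 0 \left(-32\right) = 0$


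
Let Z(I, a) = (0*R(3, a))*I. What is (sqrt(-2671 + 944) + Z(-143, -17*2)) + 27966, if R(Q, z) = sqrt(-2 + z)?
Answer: 27966 + I*sqrt(1727) ≈ 27966.0 + 41.557*I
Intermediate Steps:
Z(I, a) = 0 (Z(I, a) = (0*sqrt(-2 + a))*I = 0*I = 0)
(sqrt(-2671 + 944) + Z(-143, -17*2)) + 27966 = (sqrt(-2671 + 944) + 0) + 27966 = (sqrt(-1727) + 0) + 27966 = (I*sqrt(1727) + 0) + 27966 = I*sqrt(1727) + 27966 = 27966 + I*sqrt(1727)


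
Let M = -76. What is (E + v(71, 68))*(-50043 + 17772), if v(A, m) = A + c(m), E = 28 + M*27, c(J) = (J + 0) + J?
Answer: 58636407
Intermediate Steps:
c(J) = 2*J (c(J) = J + J = 2*J)
E = -2024 (E = 28 - 76*27 = 28 - 2052 = -2024)
v(A, m) = A + 2*m
(E + v(71, 68))*(-50043 + 17772) = (-2024 + (71 + 2*68))*(-50043 + 17772) = (-2024 + (71 + 136))*(-32271) = (-2024 + 207)*(-32271) = -1817*(-32271) = 58636407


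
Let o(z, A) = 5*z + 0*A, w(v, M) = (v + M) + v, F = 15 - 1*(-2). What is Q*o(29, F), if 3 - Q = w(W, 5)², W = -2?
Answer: 290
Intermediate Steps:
F = 17 (F = 15 + 2 = 17)
w(v, M) = M + 2*v (w(v, M) = (M + v) + v = M + 2*v)
o(z, A) = 5*z (o(z, A) = 5*z + 0 = 5*z)
Q = 2 (Q = 3 - (5 + 2*(-2))² = 3 - (5 - 4)² = 3 - 1*1² = 3 - 1*1 = 3 - 1 = 2)
Q*o(29, F) = 2*(5*29) = 2*145 = 290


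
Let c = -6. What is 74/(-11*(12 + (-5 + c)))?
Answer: -74/11 ≈ -6.7273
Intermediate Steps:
74/(-11*(12 + (-5 + c))) = 74/(-11*(12 + (-5 - 6))) = 74/(-11*(12 - 11)) = 74/(-11*1) = 74/(-11) = -1/11*74 = -74/11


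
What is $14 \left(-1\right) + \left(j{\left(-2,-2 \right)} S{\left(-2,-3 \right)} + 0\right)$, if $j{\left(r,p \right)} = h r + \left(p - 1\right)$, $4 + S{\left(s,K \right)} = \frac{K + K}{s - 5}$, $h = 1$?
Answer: $\frac{12}{7} \approx 1.7143$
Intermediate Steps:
$S{\left(s,K \right)} = -4 + \frac{2 K}{-5 + s}$ ($S{\left(s,K \right)} = -4 + \frac{K + K}{s - 5} = -4 + \frac{2 K}{-5 + s}$)
$j{\left(r,p \right)} = -1 + p + r$ ($j{\left(r,p \right)} = 1 r + \left(p - 1\right) = r + \left(p - 1\right) = r + \left(-1 + p\right) = -1 + p + r$)
$14 \left(-1\right) + \left(j{\left(-2,-2 \right)} S{\left(-2,-3 \right)} + 0\right) = 14 \left(-1\right) + \left(\left(-1 - 2 - 2\right) \frac{2 \left(10 - 3 - -4\right)}{-5 - 2} + 0\right) = -14 + \left(- 5 \frac{2 \left(10 - 3 + 4\right)}{-7} + 0\right) = -14 + \left(- 5 \cdot 2 \left(- \frac{1}{7}\right) 11 + 0\right) = -14 + \left(\left(-5\right) \left(- \frac{22}{7}\right) + 0\right) = -14 + \left(\frac{110}{7} + 0\right) = -14 + \frac{110}{7} = \frac{12}{7}$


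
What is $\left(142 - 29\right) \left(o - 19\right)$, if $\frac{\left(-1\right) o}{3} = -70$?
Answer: $21583$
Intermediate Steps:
$o = 210$ ($o = \left(-3\right) \left(-70\right) = 210$)
$\left(142 - 29\right) \left(o - 19\right) = \left(142 - 29\right) \left(210 - 19\right) = 113 \left(210 - 19\right) = 113 \cdot 191 = 21583$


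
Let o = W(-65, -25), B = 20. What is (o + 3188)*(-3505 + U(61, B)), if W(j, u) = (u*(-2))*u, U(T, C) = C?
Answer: -6753930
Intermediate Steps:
W(j, u) = -2*u**2 (W(j, u) = (-2*u)*u = -2*u**2)
o = -1250 (o = -2*(-25)**2 = -2*625 = -1250)
(o + 3188)*(-3505 + U(61, B)) = (-1250 + 3188)*(-3505 + 20) = 1938*(-3485) = -6753930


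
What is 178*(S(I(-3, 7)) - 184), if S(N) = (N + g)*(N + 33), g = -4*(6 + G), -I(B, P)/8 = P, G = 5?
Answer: 376648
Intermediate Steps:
I(B, P) = -8*P
g = -44 (g = -4*(6 + 5) = -4*11 = -44)
S(N) = (-44 + N)*(33 + N) (S(N) = (N - 44)*(N + 33) = (-44 + N)*(33 + N))
178*(S(I(-3, 7)) - 184) = 178*((-1452 + (-8*7)² - (-88)*7) - 184) = 178*((-1452 + (-56)² - 11*(-56)) - 184) = 178*((-1452 + 3136 + 616) - 184) = 178*(2300 - 184) = 178*2116 = 376648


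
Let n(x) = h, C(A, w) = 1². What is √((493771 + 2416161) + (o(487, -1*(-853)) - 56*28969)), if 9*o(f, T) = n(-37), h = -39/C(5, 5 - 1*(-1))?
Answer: √11588973/3 ≈ 1134.8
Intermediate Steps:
C(A, w) = 1
h = -39 (h = -39/1 = -39*1 = -39)
n(x) = -39
o(f, T) = -13/3 (o(f, T) = (⅑)*(-39) = -13/3)
√((493771 + 2416161) + (o(487, -1*(-853)) - 56*28969)) = √((493771 + 2416161) + (-13/3 - 56*28969)) = √(2909932 + (-13/3 - 1622264)) = √(2909932 - 4866805/3) = √(3862991/3) = √11588973/3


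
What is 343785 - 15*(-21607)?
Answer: 667890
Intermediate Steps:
343785 - 15*(-21607) = 343785 - 1*(-324105) = 343785 + 324105 = 667890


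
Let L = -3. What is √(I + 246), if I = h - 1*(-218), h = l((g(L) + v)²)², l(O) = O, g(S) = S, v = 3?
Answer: 4*√29 ≈ 21.541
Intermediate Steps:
h = 0 (h = ((-3 + 3)²)² = (0²)² = 0² = 0)
I = 218 (I = 0 - 1*(-218) = 0 + 218 = 218)
√(I + 246) = √(218 + 246) = √464 = 4*√29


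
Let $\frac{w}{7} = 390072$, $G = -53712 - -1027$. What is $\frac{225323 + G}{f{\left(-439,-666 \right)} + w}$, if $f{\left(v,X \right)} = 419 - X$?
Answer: $\frac{172638}{2731589} \approx 0.063201$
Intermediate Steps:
$G = -52685$ ($G = -53712 + 1027 = -52685$)
$w = 2730504$ ($w = 7 \cdot 390072 = 2730504$)
$\frac{225323 + G}{f{\left(-439,-666 \right)} + w} = \frac{225323 - 52685}{\left(419 - -666\right) + 2730504} = \frac{172638}{\left(419 + 666\right) + 2730504} = \frac{172638}{1085 + 2730504} = \frac{172638}{2731589}$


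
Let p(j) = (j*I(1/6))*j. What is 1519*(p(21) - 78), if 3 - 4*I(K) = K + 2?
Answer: 168609/8 ≈ 21076.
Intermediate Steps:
I(K) = 1/4 - K/4 (I(K) = 3/4 - (K + 2)/4 = 3/4 - (2 + K)/4 = 3/4 + (-1/2 - K/4) = 1/4 - K/4)
p(j) = 5*j**2/24 (p(j) = (j*(1/4 - 1/4/6))*j = (j*(1/4 - 1/4*1/6))*j = (j*(1/4 - 1/24))*j = (j*(5/24))*j = (5*j/24)*j = 5*j**2/24)
1519*(p(21) - 78) = 1519*((5/24)*21**2 - 78) = 1519*((5/24)*441 - 78) = 1519*(735/8 - 78) = 1519*(111/8) = 168609/8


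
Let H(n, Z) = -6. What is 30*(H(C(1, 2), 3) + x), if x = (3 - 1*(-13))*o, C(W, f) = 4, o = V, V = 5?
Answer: 2220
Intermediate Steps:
o = 5
x = 80 (x = (3 - 1*(-13))*5 = (3 + 13)*5 = 16*5 = 80)
30*(H(C(1, 2), 3) + x) = 30*(-6 + 80) = 30*74 = 2220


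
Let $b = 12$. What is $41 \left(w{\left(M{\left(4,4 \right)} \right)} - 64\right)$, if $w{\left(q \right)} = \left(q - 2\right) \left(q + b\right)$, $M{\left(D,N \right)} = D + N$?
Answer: $2296$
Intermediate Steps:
$w{\left(q \right)} = \left(-2 + q\right) \left(12 + q\right)$ ($w{\left(q \right)} = \left(q - 2\right) \left(q + 12\right) = \left(-2 + q\right) \left(12 + q\right)$)
$41 \left(w{\left(M{\left(4,4 \right)} \right)} - 64\right) = 41 \left(\left(-24 + \left(4 + 4\right)^{2} + 10 \left(4 + 4\right)\right) - 64\right) = 41 \left(\left(-24 + 8^{2} + 10 \cdot 8\right) - 64\right) = 41 \left(\left(-24 + 64 + 80\right) - 64\right) = 41 \left(120 - 64\right) = 41 \cdot 56 = 2296$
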